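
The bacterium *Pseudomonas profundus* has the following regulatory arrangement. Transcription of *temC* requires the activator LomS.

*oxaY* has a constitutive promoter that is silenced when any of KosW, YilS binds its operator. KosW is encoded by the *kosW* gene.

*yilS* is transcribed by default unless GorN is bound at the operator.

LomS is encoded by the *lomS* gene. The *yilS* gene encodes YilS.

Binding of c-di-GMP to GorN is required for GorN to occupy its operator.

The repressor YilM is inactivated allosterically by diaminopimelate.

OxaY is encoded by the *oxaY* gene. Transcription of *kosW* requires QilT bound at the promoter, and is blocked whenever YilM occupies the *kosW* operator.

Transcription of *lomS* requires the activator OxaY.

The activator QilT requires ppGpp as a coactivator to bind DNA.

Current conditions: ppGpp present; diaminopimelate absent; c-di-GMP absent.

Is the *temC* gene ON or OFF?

Diaminopimelate is absent, so YilM is active.
ppGpp is present, so QilT is active.
With repressor YilM bound, *kosW* is not transcribed.
So KosW is not produced.
c-di-GMP is absent, so GorN is inactive.
With no repressor bound, *yilS* is transcribed.
So YilS is produced and active.
With repressor YilS bound, *oxaY* is not transcribed.
So OxaY is not produced.
Required activator OxaY is absent, so *lomS* is not transcribed.
So LomS is not produced.
Required activator LomS is absent, so *temC* is not transcribed.

OFF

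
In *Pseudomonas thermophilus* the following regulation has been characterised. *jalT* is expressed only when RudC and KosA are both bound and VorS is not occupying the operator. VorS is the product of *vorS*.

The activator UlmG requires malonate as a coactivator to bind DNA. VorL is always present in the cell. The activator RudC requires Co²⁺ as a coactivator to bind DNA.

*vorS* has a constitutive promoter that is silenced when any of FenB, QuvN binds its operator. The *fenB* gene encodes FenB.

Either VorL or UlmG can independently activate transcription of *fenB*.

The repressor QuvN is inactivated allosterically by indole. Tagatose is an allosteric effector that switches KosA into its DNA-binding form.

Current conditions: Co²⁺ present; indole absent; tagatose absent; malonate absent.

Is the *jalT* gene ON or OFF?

OFF

Co²⁺ is present, so RudC is active.
VorL is produced constitutively and is active.
Malonate is absent, so UlmG is inactive.
Activator VorL is present, so *fenB* is transcribed.
So FenB is produced and active.
Indole is absent, so QuvN is active.
With repressor FenB bound, *vorS* is not transcribed.
So VorS is not produced.
Tagatose is absent, so KosA is inactive.
Required activator KosA is absent, so *jalT* is not transcribed.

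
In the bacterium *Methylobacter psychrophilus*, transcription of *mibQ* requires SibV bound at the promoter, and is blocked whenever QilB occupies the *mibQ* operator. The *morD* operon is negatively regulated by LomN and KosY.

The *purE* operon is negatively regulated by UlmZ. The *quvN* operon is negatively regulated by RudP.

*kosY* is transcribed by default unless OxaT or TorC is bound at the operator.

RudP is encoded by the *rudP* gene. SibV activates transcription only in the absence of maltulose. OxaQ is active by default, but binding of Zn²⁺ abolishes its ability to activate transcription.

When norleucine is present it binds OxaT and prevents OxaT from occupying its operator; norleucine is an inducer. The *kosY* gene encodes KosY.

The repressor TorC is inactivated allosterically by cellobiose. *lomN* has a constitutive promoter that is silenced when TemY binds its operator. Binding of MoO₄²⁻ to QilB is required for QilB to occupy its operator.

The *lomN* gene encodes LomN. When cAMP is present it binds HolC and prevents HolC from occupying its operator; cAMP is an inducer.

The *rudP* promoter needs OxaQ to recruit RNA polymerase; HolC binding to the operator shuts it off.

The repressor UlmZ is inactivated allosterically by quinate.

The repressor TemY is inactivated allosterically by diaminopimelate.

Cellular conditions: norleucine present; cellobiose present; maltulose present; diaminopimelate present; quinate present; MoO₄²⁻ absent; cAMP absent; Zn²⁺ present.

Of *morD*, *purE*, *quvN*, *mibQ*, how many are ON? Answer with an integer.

Diaminopimelate is present, so TemY is inactive.
With no repressor bound, *lomN* is transcribed.
So LomN is produced and active.
Norleucine is present, so OxaT is inactive.
Cellobiose is present, so TorC is inactive.
With no repressor bound, *kosY* is transcribed.
So KosY is produced and active.
With repressor LomN bound, *morD* is not transcribed.
→ *morD* is OFF.
Quinate is present, so UlmZ is inactive.
With no repressor bound, *purE* is transcribed.
→ *purE* is ON.
Zn²⁺ is present, so OxaQ is inactive.
cAMP is absent, so HolC is active.
With repressor HolC bound, *rudP* is not transcribed.
So RudP is not produced.
With no repressor bound, *quvN* is transcribed.
→ *quvN* is ON.
MoO₄²⁻ is absent, so QilB is inactive.
Maltulose is present, so SibV is inactive.
Required activator SibV is absent, so *mibQ* is not transcribed.
→ *mibQ* is OFF.
2 of the 4 genes are transcribed.

2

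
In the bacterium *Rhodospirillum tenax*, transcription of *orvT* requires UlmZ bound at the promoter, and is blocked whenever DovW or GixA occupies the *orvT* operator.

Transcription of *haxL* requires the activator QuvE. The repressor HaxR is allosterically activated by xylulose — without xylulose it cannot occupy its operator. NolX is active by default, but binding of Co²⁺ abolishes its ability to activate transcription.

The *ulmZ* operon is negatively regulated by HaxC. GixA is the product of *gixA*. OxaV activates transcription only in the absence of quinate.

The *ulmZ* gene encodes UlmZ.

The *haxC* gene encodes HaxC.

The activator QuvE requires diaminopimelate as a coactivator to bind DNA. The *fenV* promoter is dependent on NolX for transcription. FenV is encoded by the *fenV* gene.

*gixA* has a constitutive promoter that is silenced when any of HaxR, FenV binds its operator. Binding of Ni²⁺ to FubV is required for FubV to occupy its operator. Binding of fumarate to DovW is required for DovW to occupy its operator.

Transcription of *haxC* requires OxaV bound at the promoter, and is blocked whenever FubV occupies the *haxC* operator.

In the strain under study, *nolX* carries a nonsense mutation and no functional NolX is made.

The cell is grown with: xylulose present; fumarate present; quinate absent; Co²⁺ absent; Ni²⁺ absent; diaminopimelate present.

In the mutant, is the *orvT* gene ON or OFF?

OFF

Fumarate is present, so DovW is active.
Xylulose is present, so HaxR is active.
NolX is non-functional in this strain, so it has no effect.
Required activator NolX is absent, so *fenV* is not transcribed.
So FenV is not produced.
With repressor HaxR bound, *gixA* is not transcribed.
So GixA is not produced.
Ni²⁺ is absent, so FubV is inactive.
Quinate is absent, so OxaV is active.
No repressor is bound and OxaV is active, so *haxC* is transcribed.
So HaxC is produced and active.
With repressor HaxC bound, *ulmZ* is not transcribed.
So UlmZ is not produced.
With repressor DovW bound, *orvT* is not transcribed.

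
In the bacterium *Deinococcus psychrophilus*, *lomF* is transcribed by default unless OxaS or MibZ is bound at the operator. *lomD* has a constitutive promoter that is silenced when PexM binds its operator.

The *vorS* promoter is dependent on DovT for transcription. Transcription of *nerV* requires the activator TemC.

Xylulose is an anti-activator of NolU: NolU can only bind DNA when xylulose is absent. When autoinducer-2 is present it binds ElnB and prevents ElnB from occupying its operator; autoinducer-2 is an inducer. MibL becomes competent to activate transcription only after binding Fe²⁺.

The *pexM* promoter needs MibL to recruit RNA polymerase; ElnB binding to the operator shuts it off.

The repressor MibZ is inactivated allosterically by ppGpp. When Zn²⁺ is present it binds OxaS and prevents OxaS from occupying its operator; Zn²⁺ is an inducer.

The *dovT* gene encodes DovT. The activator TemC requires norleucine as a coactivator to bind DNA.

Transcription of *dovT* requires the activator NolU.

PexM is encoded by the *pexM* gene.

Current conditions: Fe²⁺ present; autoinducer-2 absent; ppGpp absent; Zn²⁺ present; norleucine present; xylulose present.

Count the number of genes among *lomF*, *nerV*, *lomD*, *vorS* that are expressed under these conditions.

Zn²⁺ is present, so OxaS is inactive.
ppGpp is absent, so MibZ is active.
With repressor MibZ bound, *lomF* is not transcribed.
→ *lomF* is OFF.
Norleucine is present, so TemC is active.
No repressor is bound and TemC is active, so *nerV* is transcribed.
→ *nerV* is ON.
Fe²⁺ is present, so MibL is active.
Autoinducer-2 is absent, so ElnB is active.
With repressor ElnB bound, *pexM* is not transcribed.
So PexM is not produced.
With no repressor bound, *lomD* is transcribed.
→ *lomD* is ON.
Xylulose is present, so NolU is inactive.
Required activator NolU is absent, so *dovT* is not transcribed.
So DovT is not produced.
Required activator DovT is absent, so *vorS* is not transcribed.
→ *vorS* is OFF.
2 of the 4 genes are transcribed.

2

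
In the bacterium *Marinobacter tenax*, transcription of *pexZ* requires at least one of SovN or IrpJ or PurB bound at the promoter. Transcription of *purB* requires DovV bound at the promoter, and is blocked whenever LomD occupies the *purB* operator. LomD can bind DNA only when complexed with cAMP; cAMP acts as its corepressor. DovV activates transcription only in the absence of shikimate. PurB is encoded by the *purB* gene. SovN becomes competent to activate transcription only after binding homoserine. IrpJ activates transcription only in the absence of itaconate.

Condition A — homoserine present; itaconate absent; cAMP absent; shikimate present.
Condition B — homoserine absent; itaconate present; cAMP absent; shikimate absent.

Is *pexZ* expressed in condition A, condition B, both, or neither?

Condition A:
Homoserine is present, so SovN is active.
Itaconate is absent, so IrpJ is active.
cAMP is absent, so LomD is inactive.
Shikimate is present, so DovV is inactive.
Required activator DovV is absent, so *purB* is not transcribed.
So PurB is not produced.
Activator SovN is present, so *pexZ* is transcribed.
→ *pexZ* is ON in A.
Condition B:
Homoserine is absent, so SovN is inactive.
Itaconate is present, so IrpJ is inactive.
cAMP is absent, so LomD is inactive.
Shikimate is absent, so DovV is active.
No repressor is bound and DovV is active, so *purB* is transcribed.
So PurB is produced and active.
Activator PurB is present, so *pexZ* is transcribed.
→ *pexZ* is ON in B.

both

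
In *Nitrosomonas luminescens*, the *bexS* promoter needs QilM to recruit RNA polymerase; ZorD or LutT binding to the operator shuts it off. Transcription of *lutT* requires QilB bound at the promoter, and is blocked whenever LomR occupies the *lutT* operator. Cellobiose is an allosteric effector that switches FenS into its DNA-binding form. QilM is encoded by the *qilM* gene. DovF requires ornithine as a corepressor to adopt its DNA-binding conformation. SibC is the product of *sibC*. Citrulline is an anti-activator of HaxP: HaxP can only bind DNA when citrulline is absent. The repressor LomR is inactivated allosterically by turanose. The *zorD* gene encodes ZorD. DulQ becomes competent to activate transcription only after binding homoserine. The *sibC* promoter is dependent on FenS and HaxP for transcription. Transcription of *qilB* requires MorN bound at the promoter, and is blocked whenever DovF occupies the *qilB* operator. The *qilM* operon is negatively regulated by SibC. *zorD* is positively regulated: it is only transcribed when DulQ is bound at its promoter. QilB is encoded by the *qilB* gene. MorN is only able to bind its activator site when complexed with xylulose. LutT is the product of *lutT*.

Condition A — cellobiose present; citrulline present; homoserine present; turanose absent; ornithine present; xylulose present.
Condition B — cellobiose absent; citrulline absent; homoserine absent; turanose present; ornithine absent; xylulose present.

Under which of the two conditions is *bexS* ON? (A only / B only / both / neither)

Condition A:
Cellobiose is present, so FenS is active.
Citrulline is present, so HaxP is inactive.
Required activator HaxP is absent, so *sibC* is not transcribed.
So SibC is not produced.
With no repressor bound, *qilM* is transcribed.
So QilM is produced and active.
Homoserine is present, so DulQ is active.
No repressor is bound and DulQ is active, so *zorD* is transcribed.
So ZorD is produced and active.
Turanose is absent, so LomR is active.
Ornithine is present, so DovF is active.
Xylulose is present, so MorN is active.
With repressor DovF bound, *qilB* is not transcribed.
So QilB is not produced.
With repressor LomR bound, *lutT* is not transcribed.
So LutT is not produced.
With repressor ZorD bound, *bexS* is not transcribed.
→ *bexS* is OFF in A.
Condition B:
Cellobiose is absent, so FenS is inactive.
Citrulline is absent, so HaxP is active.
Required activator FenS is absent, so *sibC* is not transcribed.
So SibC is not produced.
With no repressor bound, *qilM* is transcribed.
So QilM is produced and active.
Homoserine is absent, so DulQ is inactive.
Required activator DulQ is absent, so *zorD* is not transcribed.
So ZorD is not produced.
Turanose is present, so LomR is inactive.
Ornithine is absent, so DovF is inactive.
Xylulose is present, so MorN is active.
No repressor is bound and MorN is active, so *qilB* is transcribed.
So QilB is produced and active.
No repressor is bound and QilB is active, so *lutT* is transcribed.
So LutT is produced and active.
With repressor LutT bound, *bexS* is not transcribed.
→ *bexS* is OFF in B.

neither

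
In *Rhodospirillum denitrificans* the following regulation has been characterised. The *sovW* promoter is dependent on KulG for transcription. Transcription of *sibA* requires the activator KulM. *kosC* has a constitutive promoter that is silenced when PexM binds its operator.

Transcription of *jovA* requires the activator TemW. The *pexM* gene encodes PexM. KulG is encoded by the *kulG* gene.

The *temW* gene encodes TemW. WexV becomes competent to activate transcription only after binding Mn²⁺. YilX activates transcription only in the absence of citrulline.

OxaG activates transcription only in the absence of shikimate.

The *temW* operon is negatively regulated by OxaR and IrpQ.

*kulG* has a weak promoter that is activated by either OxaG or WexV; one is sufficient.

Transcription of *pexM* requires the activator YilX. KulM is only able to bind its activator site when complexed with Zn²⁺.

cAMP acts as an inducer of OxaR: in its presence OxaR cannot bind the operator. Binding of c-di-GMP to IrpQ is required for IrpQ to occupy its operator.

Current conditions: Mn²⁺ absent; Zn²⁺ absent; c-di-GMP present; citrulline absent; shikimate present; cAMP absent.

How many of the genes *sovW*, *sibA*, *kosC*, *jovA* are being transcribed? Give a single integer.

0

Shikimate is present, so OxaG is inactive.
Mn²⁺ is absent, so WexV is inactive.
No activator is available at the *kulG* promoter, so *kulG* is not transcribed.
So KulG is not produced.
Required activator KulG is absent, so *sovW* is not transcribed.
→ *sovW* is OFF.
Zn²⁺ is absent, so KulM is inactive.
Required activator KulM is absent, so *sibA* is not transcribed.
→ *sibA* is OFF.
Citrulline is absent, so YilX is active.
No repressor is bound and YilX is active, so *pexM* is transcribed.
So PexM is produced and active.
With repressor PexM bound, *kosC* is not transcribed.
→ *kosC* is OFF.
cAMP is absent, so OxaR is active.
c-di-GMP is present, so IrpQ is active.
With repressor OxaR bound, *temW* is not transcribed.
So TemW is not produced.
Required activator TemW is absent, so *jovA* is not transcribed.
→ *jovA* is OFF.
0 of the 4 genes are transcribed.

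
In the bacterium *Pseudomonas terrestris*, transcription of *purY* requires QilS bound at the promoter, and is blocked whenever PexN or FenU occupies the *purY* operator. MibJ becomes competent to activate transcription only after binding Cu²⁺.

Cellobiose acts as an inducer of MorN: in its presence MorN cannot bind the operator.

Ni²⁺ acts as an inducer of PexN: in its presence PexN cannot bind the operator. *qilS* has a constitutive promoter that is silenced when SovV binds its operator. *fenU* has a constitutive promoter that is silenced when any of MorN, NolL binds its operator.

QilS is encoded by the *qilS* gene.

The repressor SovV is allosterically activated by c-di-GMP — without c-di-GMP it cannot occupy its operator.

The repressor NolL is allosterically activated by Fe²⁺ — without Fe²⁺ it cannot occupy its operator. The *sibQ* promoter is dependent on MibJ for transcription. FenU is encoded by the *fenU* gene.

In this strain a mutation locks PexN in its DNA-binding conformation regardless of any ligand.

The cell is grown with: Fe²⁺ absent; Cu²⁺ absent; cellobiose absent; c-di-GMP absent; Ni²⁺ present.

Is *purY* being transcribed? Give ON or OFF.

c-di-GMP is absent, so SovV is inactive.
With no repressor bound, *qilS* is transcribed.
So QilS is produced and active.
PexN is constitutively active in this strain.
Cellobiose is absent, so MorN is active.
Fe²⁺ is absent, so NolL is inactive.
With repressor MorN bound, *fenU* is not transcribed.
So FenU is not produced.
With repressor PexN bound, *purY* is not transcribed.

OFF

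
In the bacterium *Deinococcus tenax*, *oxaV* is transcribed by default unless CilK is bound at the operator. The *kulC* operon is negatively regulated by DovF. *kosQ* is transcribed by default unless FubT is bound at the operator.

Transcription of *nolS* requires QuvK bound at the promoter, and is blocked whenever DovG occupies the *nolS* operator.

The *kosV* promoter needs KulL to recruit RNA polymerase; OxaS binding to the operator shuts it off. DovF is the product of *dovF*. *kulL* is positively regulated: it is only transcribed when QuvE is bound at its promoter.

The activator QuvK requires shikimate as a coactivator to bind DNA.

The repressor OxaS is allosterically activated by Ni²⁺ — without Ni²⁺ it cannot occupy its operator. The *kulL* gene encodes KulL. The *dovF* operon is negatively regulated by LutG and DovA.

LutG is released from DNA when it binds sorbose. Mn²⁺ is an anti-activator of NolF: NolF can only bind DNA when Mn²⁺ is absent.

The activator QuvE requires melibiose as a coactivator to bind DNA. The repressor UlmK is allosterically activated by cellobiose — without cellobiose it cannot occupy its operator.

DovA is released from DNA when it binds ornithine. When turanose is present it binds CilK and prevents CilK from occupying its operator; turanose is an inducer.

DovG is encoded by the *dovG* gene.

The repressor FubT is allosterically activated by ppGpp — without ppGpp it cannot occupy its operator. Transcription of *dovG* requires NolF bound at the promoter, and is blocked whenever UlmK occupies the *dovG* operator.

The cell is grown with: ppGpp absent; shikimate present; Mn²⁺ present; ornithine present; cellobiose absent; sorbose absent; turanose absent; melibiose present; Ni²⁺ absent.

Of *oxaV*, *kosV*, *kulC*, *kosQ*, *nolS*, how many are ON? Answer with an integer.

Turanose is absent, so CilK is active.
With repressor CilK bound, *oxaV* is not transcribed.
→ *oxaV* is OFF.
Ni²⁺ is absent, so OxaS is inactive.
Melibiose is present, so QuvE is active.
No repressor is bound and QuvE is active, so *kulL* is transcribed.
So KulL is produced and active.
No repressor is bound and KulL is active, so *kosV* is transcribed.
→ *kosV* is ON.
Sorbose is absent, so LutG is active.
Ornithine is present, so DovA is inactive.
With repressor LutG bound, *dovF* is not transcribed.
So DovF is not produced.
With no repressor bound, *kulC* is transcribed.
→ *kulC* is ON.
ppGpp is absent, so FubT is inactive.
With no repressor bound, *kosQ* is transcribed.
→ *kosQ* is ON.
Shikimate is present, so QuvK is active.
Mn²⁺ is present, so NolF is inactive.
Cellobiose is absent, so UlmK is inactive.
Required activator NolF is absent, so *dovG* is not transcribed.
So DovG is not produced.
No repressor is bound and QuvK is active, so *nolS* is transcribed.
→ *nolS* is ON.
4 of the 5 genes are transcribed.

4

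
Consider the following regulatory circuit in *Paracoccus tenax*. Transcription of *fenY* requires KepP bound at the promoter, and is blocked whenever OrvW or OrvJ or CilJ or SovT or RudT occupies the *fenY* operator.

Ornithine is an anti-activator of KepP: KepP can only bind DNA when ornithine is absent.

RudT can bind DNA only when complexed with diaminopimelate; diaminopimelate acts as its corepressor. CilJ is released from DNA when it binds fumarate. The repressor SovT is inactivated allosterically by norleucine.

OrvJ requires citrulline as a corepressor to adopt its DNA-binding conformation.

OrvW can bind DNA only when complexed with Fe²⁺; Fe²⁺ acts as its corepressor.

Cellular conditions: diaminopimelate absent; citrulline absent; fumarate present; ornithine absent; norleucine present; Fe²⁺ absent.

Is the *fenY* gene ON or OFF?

ON

Fe²⁺ is absent, so OrvW is inactive.
Ornithine is absent, so KepP is active.
Citrulline is absent, so OrvJ is inactive.
Fumarate is present, so CilJ is inactive.
Norleucine is present, so SovT is inactive.
Diaminopimelate is absent, so RudT is inactive.
No repressor is bound and KepP is active, so *fenY* is transcribed.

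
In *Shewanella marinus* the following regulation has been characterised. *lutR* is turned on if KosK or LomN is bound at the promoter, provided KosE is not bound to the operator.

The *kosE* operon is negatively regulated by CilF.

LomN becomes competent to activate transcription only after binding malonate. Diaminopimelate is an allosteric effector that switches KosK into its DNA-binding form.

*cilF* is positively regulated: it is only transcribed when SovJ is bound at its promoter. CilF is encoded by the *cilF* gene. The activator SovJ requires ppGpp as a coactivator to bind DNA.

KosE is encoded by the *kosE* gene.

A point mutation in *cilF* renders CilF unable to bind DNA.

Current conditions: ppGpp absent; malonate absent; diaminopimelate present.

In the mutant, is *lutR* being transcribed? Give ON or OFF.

OFF

Diaminopimelate is present, so KosK is active.
CilF is non-functional in this strain, so it has no effect.
With no repressor bound, *kosE* is transcribed.
So KosE is produced and active.
Malonate is absent, so LomN is inactive.
With repressor KosE bound, *lutR* is not transcribed.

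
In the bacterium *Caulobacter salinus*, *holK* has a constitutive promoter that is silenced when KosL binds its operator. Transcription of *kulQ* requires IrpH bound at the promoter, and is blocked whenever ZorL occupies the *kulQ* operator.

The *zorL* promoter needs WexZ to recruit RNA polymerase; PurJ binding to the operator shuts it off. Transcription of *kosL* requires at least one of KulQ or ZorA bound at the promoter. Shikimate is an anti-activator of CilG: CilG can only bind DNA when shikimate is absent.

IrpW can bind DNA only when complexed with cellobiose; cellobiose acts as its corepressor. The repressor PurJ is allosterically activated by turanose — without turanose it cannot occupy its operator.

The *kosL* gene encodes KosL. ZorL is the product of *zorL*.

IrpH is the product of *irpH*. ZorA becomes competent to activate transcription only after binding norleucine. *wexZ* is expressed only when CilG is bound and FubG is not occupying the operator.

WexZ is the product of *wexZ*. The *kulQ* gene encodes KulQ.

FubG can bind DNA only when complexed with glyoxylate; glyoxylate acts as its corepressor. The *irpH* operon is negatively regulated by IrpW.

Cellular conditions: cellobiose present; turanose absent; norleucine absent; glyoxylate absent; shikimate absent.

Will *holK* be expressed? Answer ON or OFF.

ON

Shikimate is absent, so CilG is active.
Glyoxylate is absent, so FubG is inactive.
No repressor is bound and CilG is active, so *wexZ* is transcribed.
So WexZ is produced and active.
Turanose is absent, so PurJ is inactive.
No repressor is bound and WexZ is active, so *zorL* is transcribed.
So ZorL is produced and active.
Cellobiose is present, so IrpW is active.
With repressor IrpW bound, *irpH* is not transcribed.
So IrpH is not produced.
With repressor ZorL bound, *kulQ* is not transcribed.
So KulQ is not produced.
Norleucine is absent, so ZorA is inactive.
No activator is available at the *kosL* promoter, so *kosL* is not transcribed.
So KosL is not produced.
With no repressor bound, *holK* is transcribed.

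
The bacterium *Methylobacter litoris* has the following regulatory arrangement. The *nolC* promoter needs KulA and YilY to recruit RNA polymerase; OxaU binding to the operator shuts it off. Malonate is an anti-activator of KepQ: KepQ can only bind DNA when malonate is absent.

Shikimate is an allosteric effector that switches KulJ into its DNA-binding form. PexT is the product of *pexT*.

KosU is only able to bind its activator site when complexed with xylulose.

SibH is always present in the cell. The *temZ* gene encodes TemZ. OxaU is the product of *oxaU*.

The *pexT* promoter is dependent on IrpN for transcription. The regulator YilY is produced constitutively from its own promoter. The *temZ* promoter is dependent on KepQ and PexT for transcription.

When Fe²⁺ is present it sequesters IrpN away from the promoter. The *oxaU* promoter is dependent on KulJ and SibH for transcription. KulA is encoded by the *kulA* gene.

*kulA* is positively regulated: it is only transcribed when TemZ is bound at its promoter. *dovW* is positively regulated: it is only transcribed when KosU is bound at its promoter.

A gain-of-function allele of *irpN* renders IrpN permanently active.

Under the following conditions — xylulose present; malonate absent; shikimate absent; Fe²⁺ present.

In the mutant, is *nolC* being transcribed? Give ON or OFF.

ON

Malonate is absent, so KepQ is active.
IrpN is constitutively active in this strain.
No repressor is bound and IrpN is active, so *pexT* is transcribed.
So PexT is produced and active.
No repressor is bound and KepQ and PexT are active, so *temZ* is transcribed.
So TemZ is produced and active.
No repressor is bound and TemZ is active, so *kulA* is transcribed.
So KulA is produced and active.
YilY is produced constitutively and is active.
Shikimate is absent, so KulJ is inactive.
SibH is produced constitutively and is active.
Required activator KulJ is absent, so *oxaU* is not transcribed.
So OxaU is not produced.
No repressor is bound and KulA and YilY are active, so *nolC* is transcribed.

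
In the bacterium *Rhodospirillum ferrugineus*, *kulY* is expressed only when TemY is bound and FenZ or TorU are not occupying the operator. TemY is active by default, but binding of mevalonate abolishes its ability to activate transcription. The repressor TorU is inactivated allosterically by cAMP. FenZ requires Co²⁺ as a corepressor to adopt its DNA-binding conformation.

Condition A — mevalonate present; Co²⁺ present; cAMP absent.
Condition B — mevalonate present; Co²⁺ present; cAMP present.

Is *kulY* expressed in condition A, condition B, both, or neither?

Condition A:
Mevalonate is present, so TemY is inactive.
Co²⁺ is present, so FenZ is active.
cAMP is absent, so TorU is active.
With repressor FenZ bound, *kulY* is not transcribed.
→ *kulY* is OFF in A.
Condition B:
Mevalonate is present, so TemY is inactive.
Co²⁺ is present, so FenZ is active.
cAMP is present, so TorU is inactive.
With repressor FenZ bound, *kulY* is not transcribed.
→ *kulY* is OFF in B.

neither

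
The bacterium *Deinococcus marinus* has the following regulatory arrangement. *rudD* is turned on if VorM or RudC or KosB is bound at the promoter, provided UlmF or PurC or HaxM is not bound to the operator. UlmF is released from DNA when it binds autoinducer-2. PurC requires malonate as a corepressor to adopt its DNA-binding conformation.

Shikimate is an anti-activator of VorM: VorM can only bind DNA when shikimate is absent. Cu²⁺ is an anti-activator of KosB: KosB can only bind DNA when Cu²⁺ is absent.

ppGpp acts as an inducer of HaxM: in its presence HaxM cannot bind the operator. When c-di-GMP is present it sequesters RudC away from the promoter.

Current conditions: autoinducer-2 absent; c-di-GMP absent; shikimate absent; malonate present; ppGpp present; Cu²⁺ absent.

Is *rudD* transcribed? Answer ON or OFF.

Shikimate is absent, so VorM is active.
c-di-GMP is absent, so RudC is active.
Cu²⁺ is absent, so KosB is active.
Autoinducer-2 is absent, so UlmF is active.
Malonate is present, so PurC is active.
ppGpp is present, so HaxM is inactive.
With repressor UlmF bound, *rudD* is not transcribed.

OFF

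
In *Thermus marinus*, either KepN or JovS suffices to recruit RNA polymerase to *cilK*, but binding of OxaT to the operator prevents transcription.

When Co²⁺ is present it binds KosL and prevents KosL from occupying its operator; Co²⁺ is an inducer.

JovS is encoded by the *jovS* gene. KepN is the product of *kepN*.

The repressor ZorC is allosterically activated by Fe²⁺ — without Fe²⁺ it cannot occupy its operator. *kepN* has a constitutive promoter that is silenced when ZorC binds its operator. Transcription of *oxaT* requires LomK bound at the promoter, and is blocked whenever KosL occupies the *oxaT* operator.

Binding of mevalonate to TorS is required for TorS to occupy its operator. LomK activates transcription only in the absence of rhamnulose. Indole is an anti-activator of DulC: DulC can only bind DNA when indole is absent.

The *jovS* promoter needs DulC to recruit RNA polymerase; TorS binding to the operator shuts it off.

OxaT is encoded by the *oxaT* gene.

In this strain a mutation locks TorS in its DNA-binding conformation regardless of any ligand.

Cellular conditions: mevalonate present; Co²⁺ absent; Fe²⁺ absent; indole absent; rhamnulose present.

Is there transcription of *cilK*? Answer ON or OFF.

ON

Co²⁺ is absent, so KosL is active.
Rhamnulose is present, so LomK is inactive.
With repressor KosL bound, *oxaT* is not transcribed.
So OxaT is not produced.
Fe²⁺ is absent, so ZorC is inactive.
With no repressor bound, *kepN* is transcribed.
So KepN is produced and active.
TorS is constitutively active in this strain.
Indole is absent, so DulC is active.
With repressor TorS bound, *jovS* is not transcribed.
So JovS is not produced.
Activator KepN is present, so *cilK* is transcribed.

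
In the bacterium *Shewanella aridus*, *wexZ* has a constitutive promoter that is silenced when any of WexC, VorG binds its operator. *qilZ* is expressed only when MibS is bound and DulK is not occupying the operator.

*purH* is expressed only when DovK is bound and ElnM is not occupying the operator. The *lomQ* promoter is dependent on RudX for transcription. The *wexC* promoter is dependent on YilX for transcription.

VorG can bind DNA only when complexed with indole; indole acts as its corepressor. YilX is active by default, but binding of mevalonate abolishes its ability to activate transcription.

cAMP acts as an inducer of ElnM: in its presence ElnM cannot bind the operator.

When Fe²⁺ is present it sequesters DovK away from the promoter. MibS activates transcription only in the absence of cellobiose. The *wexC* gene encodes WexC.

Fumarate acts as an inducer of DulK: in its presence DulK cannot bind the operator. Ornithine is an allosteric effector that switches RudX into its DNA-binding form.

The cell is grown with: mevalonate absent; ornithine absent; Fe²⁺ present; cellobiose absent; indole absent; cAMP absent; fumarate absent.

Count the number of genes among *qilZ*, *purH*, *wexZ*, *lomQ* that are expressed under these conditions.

Cellobiose is absent, so MibS is active.
Fumarate is absent, so DulK is active.
With repressor DulK bound, *qilZ* is not transcribed.
→ *qilZ* is OFF.
cAMP is absent, so ElnM is active.
Fe²⁺ is present, so DovK is inactive.
With repressor ElnM bound, *purH* is not transcribed.
→ *purH* is OFF.
Mevalonate is absent, so YilX is active.
No repressor is bound and YilX is active, so *wexC* is transcribed.
So WexC is produced and active.
Indole is absent, so VorG is inactive.
With repressor WexC bound, *wexZ* is not transcribed.
→ *wexZ* is OFF.
Ornithine is absent, so RudX is inactive.
Required activator RudX is absent, so *lomQ* is not transcribed.
→ *lomQ* is OFF.
0 of the 4 genes are transcribed.

0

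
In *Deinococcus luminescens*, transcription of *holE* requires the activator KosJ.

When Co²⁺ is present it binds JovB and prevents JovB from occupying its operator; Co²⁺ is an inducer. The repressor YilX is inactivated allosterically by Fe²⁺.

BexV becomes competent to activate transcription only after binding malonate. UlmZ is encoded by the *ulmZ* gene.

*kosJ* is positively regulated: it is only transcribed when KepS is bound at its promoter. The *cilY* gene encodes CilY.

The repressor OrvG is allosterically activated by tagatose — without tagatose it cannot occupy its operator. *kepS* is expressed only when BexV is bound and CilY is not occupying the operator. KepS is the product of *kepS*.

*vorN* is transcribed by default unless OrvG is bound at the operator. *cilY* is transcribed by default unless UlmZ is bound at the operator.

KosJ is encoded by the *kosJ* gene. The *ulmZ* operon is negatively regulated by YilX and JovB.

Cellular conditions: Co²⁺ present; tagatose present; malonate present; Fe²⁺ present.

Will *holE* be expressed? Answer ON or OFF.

Fe²⁺ is present, so YilX is inactive.
Co²⁺ is present, so JovB is inactive.
With no repressor bound, *ulmZ* is transcribed.
So UlmZ is produced and active.
With repressor UlmZ bound, *cilY* is not transcribed.
So CilY is not produced.
Malonate is present, so BexV is active.
No repressor is bound and BexV is active, so *kepS* is transcribed.
So KepS is produced and active.
No repressor is bound and KepS is active, so *kosJ* is transcribed.
So KosJ is produced and active.
No repressor is bound and KosJ is active, so *holE* is transcribed.

ON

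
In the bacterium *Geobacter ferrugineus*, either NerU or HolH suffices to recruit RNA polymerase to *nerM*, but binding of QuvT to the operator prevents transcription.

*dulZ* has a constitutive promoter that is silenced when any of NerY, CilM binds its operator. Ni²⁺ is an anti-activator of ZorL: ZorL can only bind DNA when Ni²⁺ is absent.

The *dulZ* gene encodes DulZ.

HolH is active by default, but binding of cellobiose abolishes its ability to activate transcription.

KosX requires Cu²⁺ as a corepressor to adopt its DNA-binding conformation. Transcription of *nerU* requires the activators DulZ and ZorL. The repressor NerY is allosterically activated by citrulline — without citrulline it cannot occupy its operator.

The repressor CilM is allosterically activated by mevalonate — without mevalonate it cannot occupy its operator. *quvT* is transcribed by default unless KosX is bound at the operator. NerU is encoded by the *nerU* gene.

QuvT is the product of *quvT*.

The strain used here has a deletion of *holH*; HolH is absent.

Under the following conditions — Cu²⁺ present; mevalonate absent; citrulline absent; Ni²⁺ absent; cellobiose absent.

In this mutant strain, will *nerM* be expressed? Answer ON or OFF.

Citrulline is absent, so NerY is inactive.
Mevalonate is absent, so CilM is inactive.
With no repressor bound, *dulZ* is transcribed.
So DulZ is produced and active.
Ni²⁺ is absent, so ZorL is active.
No repressor is bound and DulZ and ZorL are active, so *nerU* is transcribed.
So NerU is produced and active.
HolH is non-functional in this strain, so it has no effect.
Cu²⁺ is present, so KosX is active.
With repressor KosX bound, *quvT* is not transcribed.
So QuvT is not produced.
Activator NerU is present, so *nerM* is transcribed.

ON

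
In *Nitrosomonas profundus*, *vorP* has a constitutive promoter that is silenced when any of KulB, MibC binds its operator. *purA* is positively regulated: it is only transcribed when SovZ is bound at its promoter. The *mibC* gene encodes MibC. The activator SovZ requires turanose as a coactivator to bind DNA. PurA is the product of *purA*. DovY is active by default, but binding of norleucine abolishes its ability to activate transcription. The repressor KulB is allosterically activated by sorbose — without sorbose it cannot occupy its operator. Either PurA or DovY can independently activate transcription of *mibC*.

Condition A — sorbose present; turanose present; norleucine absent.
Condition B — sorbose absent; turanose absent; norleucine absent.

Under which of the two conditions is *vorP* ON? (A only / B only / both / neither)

Condition A:
Sorbose is present, so KulB is active.
Turanose is present, so SovZ is active.
No repressor is bound and SovZ is active, so *purA* is transcribed.
So PurA is produced and active.
Norleucine is absent, so DovY is active.
Activator PurA is present, so *mibC* is transcribed.
So MibC is produced and active.
With repressor KulB bound, *vorP* is not transcribed.
→ *vorP* is OFF in A.
Condition B:
Sorbose is absent, so KulB is inactive.
Turanose is absent, so SovZ is inactive.
Required activator SovZ is absent, so *purA* is not transcribed.
So PurA is not produced.
Norleucine is absent, so DovY is active.
Activator DovY is present, so *mibC* is transcribed.
So MibC is produced and active.
With repressor MibC bound, *vorP* is not transcribed.
→ *vorP* is OFF in B.

neither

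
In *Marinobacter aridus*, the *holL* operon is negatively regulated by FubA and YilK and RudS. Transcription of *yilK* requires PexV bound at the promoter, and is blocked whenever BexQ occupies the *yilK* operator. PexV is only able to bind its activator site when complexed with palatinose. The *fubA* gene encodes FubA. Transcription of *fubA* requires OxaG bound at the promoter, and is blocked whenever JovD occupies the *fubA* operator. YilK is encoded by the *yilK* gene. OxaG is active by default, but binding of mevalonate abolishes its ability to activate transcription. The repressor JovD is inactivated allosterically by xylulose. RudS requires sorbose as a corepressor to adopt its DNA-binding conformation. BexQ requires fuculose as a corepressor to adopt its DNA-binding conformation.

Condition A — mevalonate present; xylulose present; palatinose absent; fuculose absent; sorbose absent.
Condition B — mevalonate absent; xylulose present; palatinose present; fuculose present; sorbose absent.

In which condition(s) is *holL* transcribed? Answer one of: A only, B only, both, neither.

Condition A:
Mevalonate is present, so OxaG is inactive.
Xylulose is present, so JovD is inactive.
Required activator OxaG is absent, so *fubA* is not transcribed.
So FubA is not produced.
Palatinose is absent, so PexV is inactive.
Fuculose is absent, so BexQ is inactive.
Required activator PexV is absent, so *yilK* is not transcribed.
So YilK is not produced.
Sorbose is absent, so RudS is inactive.
With no repressor bound, *holL* is transcribed.
→ *holL* is ON in A.
Condition B:
Mevalonate is absent, so OxaG is active.
Xylulose is present, so JovD is inactive.
No repressor is bound and OxaG is active, so *fubA* is transcribed.
So FubA is produced and active.
Palatinose is present, so PexV is active.
Fuculose is present, so BexQ is active.
With repressor BexQ bound, *yilK* is not transcribed.
So YilK is not produced.
Sorbose is absent, so RudS is inactive.
With repressor FubA bound, *holL* is not transcribed.
→ *holL* is OFF in B.

A only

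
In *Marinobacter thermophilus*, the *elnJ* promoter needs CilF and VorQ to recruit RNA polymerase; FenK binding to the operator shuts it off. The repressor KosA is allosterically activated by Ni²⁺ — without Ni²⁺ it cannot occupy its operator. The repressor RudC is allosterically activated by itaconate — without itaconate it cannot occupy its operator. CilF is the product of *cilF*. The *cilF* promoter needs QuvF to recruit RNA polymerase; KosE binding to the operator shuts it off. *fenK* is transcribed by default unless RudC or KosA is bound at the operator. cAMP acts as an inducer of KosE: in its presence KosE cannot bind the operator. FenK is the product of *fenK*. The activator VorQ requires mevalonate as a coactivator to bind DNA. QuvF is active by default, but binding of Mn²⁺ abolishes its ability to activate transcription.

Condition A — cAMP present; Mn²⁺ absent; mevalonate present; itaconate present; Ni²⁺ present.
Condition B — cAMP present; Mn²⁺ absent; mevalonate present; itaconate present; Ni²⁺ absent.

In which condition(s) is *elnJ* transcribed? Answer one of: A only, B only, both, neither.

Condition A:
cAMP is present, so KosE is inactive.
Mn²⁺ is absent, so QuvF is active.
No repressor is bound and QuvF is active, so *cilF* is transcribed.
So CilF is produced and active.
Mevalonate is present, so VorQ is active.
Itaconate is present, so RudC is active.
Ni²⁺ is present, so KosA is active.
With repressor RudC bound, *fenK* is not transcribed.
So FenK is not produced.
No repressor is bound and CilF and VorQ are active, so *elnJ* is transcribed.
→ *elnJ* is ON in A.
Condition B:
cAMP is present, so KosE is inactive.
Mn²⁺ is absent, so QuvF is active.
No repressor is bound and QuvF is active, so *cilF* is transcribed.
So CilF is produced and active.
Mevalonate is present, so VorQ is active.
Itaconate is present, so RudC is active.
Ni²⁺ is absent, so KosA is inactive.
With repressor RudC bound, *fenK* is not transcribed.
So FenK is not produced.
No repressor is bound and CilF and VorQ are active, so *elnJ* is transcribed.
→ *elnJ* is ON in B.

both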